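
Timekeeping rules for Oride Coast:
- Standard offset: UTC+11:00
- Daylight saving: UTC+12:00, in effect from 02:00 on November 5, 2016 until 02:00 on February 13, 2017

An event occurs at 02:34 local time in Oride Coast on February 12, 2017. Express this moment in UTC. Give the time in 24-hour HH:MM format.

February 12, 2017 lies within the daylight-saving period (5 November 2016 – 13 February 2017), so Oride Coast is on daylight time, UTC+12:00.
02:34 local − 12h = 14:34 UTC (rolling into the previous day, 11 February 2017).

14:34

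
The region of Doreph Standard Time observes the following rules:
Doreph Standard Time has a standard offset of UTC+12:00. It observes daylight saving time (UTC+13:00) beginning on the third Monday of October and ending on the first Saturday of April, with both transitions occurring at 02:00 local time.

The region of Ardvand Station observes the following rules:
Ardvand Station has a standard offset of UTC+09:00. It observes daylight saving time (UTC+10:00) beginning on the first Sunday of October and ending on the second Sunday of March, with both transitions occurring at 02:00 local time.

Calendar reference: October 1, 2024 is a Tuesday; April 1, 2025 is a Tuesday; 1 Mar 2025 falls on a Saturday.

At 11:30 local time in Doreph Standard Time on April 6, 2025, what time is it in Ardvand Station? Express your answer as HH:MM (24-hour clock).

08:30

1 October 2024 is a Tuesday, so the first Monday is October 7 and the third is October 21.
1 April 2025 is a Tuesday, so the first Saturday is April 5.
April 6, 2025 does not fall between 21 October 2024 and 5 April 2025, so daylight saving is not in effect and Doreph Standard Time is at UTC+12:00.
11:30 Doreph Standard Time − 12h = 23:30 UTC (rolling into the previous day, 5 April 2025).
1 October 2024 is a Tuesday, so the first Sunday is October 6.
1 March 2025 is a Saturday, so the first Sunday is March 2 and the second is March 9.
At the standard offset (UTC+09:00), 23:30 UTC + 9h = 08:30 Ardvand Station standard time (rolling into the next day, 6 April 2025).
The standard-time date in Ardvand Station, April 6, 2025, is outside the daylight-saving period (6 October 2024 – 9 March 2025), so Ardvand Station is on standard time, UTC+09:00.
23:30 UTC + 9h = 08:30 Ardvand Station (rolling into the next day, 6 April 2025).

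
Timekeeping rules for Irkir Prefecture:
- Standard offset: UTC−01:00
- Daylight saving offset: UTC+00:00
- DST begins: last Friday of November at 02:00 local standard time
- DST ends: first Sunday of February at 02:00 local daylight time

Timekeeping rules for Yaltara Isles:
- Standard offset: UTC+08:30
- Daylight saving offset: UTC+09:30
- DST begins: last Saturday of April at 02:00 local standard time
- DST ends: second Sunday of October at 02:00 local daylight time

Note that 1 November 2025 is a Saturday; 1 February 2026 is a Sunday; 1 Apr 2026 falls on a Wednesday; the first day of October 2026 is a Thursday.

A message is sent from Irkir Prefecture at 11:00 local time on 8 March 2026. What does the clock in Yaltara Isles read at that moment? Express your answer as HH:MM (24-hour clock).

1 November 2025 is a Saturday, so Fridays fall on 7, 14, 21, 28; the last is November 28.
1 February 2026 is a Sunday, so the first Sunday is February 1.
8 March 2026 is outside the daylight-saving period (28 November 2025 – 1 February 2026), so Irkir Prefecture is on standard time, UTC−01:00.
11:00 Irkir Prefecture + 1h = 12:00 UTC.
1 April 2026 is a Wednesday, so Saturdays fall on 4, 11, 18, 25; the last is April 25.
1 October 2026 is a Thursday, so the first Sunday is October 4 and the second is October 11.
At the standard offset (UTC+08:30), 12:00 UTC + 8h30m = 20:30 Yaltara Isles standard time.
The standard-time date in Yaltara Isles, 8 March 2026, is outside the daylight-saving period (25 April – 11 October), so Yaltara Isles is on standard time, UTC+08:30.
12:00 UTC + 8h30m = 20:30 Yaltara Isles.

20:30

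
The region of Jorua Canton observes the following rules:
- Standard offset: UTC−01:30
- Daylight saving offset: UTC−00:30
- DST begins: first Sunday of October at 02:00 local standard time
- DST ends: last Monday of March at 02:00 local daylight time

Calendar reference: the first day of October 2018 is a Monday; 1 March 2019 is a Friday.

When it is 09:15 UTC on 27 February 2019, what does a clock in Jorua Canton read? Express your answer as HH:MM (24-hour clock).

1 October 2018 is a Monday, so the first Sunday is October 7.
1 March 2019 is a Friday, so Mondays fall on 4, 11, 18, 25; the last is March 25.
At the standard offset (UTC−01:30), 09:15 UTC − 1h30m = 07:45 Jorua Canton standard time.
Daylight saving runs 7 October 2018 – 25 March 2019; the standard-time date in Jorua Canton, 27 February 2019, is inside that window, so Jorua Canton is at UTC−00:30.
09:15 UTC − 0h30m = 08:45 local.

08:45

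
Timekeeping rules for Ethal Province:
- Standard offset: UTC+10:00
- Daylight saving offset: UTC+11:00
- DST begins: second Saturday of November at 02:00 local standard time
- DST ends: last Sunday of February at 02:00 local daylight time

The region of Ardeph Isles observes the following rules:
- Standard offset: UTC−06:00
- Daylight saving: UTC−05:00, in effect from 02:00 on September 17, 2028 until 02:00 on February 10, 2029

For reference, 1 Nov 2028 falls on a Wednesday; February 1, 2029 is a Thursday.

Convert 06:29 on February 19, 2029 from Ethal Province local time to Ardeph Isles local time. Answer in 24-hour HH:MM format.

1 November 2028 is a Wednesday, so the first Saturday is November 4 and the second is November 11.
1 February 2029 is a Thursday, so Sundays fall on 4, 11, 18, 25; the last is February 25.
February 19, 2029 lies within the daylight-saving period (11 November 2028 – 25 February 2029), so Ethal Province is on daylight time, UTC+11:00.
06:29 Ethal Province − 11h = 19:29 UTC (rolling into the previous day, 18 February 2029).
At the standard offset (UTC−06:00), 19:29 UTC − 6h = 13:29 Ardeph Isles standard time.
Daylight saving runs 17 September 2028 – 10 February 2029; the standard-time date in Ardeph Isles, February 18, 2029, is outside that window, so Ardeph Isles is on standard time at UTC−06:00.
19:29 UTC − 6h = 13:29 Ardeph Isles.

13:29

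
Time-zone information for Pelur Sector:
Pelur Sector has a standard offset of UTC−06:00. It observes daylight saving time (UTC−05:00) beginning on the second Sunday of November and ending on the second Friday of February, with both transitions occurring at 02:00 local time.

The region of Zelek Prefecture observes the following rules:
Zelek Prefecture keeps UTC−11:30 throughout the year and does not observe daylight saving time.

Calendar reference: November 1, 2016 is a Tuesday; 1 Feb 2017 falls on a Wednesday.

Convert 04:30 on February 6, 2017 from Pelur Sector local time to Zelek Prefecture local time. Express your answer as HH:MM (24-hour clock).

22:00

1 November 2016 is a Tuesday, so the first Sunday is November 6 and the second is November 13.
1 February 2017 is a Wednesday, so the first Friday is February 3 and the second is February 10.
Daylight saving runs 13 November 2016 – 10 February 2017; February 6, 2017 is inside that window, so Pelur Sector is at UTC−05:00.
04:30 Pelur Sector + 5h = 09:30 UTC.
Zelek Prefecture stays on UTC−11:30 all year.
09:30 UTC − 11h30m = 22:00 Zelek Prefecture (rolling into the previous day, 5 February 2017).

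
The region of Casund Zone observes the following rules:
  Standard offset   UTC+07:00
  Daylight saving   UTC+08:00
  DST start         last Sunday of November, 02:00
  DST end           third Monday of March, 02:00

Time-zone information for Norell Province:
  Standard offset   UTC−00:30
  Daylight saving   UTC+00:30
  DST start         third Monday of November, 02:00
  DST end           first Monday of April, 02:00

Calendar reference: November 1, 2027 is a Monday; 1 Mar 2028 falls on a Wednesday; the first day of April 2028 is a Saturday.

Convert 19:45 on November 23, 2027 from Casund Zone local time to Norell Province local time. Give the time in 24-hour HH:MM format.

13:15

1 November 2027 is a Monday, so Sundays fall on 7, 14, 21, 28; the last is November 28.
1 March 2028 is a Wednesday, so the first Monday is March 6 and the third is March 20.
November 23, 2027 is outside the daylight-saving period (28 November 2027 – 20 March 2028), so Casund Zone is on standard time, UTC+07:00.
19:45 Casund Zone − 7h = 12:45 UTC.
1 November 2027 is a Monday, so the first Monday is November 1 and the third is November 15.
1 April 2028 is a Saturday, so the first Monday is April 3.
At the standard offset (UTC−00:30), 12:45 UTC − 0h30m = 12:15 Norell Province standard time.
The standard-time date in Norell Province, November 23, 2027, falls between 15 November 2027 and 3 April 2028, so daylight saving is in effect and Norell Province is at UTC+00:30.
12:45 UTC + 0h30m = 13:15 Norell Province.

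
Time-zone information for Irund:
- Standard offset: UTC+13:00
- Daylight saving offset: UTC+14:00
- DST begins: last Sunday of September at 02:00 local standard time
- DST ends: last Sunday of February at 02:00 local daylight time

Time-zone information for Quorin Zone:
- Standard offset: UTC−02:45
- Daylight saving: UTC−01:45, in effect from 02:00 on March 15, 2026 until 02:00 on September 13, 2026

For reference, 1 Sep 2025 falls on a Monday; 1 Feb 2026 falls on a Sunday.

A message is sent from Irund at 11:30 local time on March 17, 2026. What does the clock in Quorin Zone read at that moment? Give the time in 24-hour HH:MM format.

20:45

1 September 2025 is a Monday, so Sundays fall on 7, 14, 21, 28; the last is September 28.
1 February 2026 is a Sunday, so Sundays fall on 1, 8, 15, 22; the last is February 22.
Daylight saving runs 28 September 2025 – 22 February 2026; March 17, 2026 is outside that window, so Irund is on standard time at UTC+13:00.
11:30 Irund − 13h = 22:30 UTC (rolling into the previous day, 16 March 2026).
At the standard offset (UTC−02:45), 22:30 UTC − 2h45m = 19:45 Quorin Zone standard time.
The standard-time date in Quorin Zone, March 16, 2026, lies within the daylight-saving period (15 March – 13 September), so Quorin Zone is on daylight time, UTC−01:45.
22:30 UTC − 1h45m = 20:45 Quorin Zone.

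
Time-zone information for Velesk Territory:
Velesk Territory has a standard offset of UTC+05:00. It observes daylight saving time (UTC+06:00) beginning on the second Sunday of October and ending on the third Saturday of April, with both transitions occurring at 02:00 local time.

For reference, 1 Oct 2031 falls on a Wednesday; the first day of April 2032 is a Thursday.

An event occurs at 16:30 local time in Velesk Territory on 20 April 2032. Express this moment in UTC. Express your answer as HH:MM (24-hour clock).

1 October 2031 is a Wednesday, so the first Sunday is October 5 and the second is October 12.
1 April 2032 is a Thursday, so the first Saturday is April 3 and the third is April 17.
Daylight saving runs 12 October 2031 – 17 April 2032; 20 April 2032 is outside that window, so Velesk Territory is on standard time at UTC+05:00.
16:30 local − 5h = 11:30 UTC.

11:30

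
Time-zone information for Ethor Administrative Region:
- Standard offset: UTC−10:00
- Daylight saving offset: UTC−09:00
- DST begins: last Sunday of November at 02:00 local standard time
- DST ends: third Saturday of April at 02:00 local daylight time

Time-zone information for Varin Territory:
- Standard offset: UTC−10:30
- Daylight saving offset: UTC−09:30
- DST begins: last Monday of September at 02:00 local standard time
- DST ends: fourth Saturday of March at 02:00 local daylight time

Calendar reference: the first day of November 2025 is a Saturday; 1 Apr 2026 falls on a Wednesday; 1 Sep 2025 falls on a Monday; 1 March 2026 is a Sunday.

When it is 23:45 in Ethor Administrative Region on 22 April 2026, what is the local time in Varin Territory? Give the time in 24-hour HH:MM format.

1 November 2025 is a Saturday, so Sundays fall on 2, 9, 16, 23, 30; the last is November 30.
1 April 2026 is a Wednesday, so the first Saturday is April 4 and the third is April 18.
Daylight saving runs 30 November 2025 – 18 April 2026; 22 April 2026 is outside that window, so Ethor Administrative Region is on standard time at UTC−10:00.
23:45 Ethor Administrative Region + 10h = 09:45 UTC (rolling into the next day, 23 April 2026).
1 September 2025 is a Monday, so Mondays fall on 1, 8, 15, 22, 29; the last is September 29.
1 March 2026 is a Sunday, so the first Saturday is March 7 and the fourth is March 28.
At the standard offset (UTC−10:30), 09:45 UTC − 10h30m = 23:15 Varin Territory standard time (rolling into the previous day, 22 April 2026).
The standard-time date in Varin Territory, 22 April 2026, does not fall between 29 September 2025 and 28 March 2026, so daylight saving is not in effect and Varin Territory is at UTC−10:30.
09:45 UTC − 10h30m = 23:15 Varin Territory (rolling into the previous day, 22 April 2026).

23:15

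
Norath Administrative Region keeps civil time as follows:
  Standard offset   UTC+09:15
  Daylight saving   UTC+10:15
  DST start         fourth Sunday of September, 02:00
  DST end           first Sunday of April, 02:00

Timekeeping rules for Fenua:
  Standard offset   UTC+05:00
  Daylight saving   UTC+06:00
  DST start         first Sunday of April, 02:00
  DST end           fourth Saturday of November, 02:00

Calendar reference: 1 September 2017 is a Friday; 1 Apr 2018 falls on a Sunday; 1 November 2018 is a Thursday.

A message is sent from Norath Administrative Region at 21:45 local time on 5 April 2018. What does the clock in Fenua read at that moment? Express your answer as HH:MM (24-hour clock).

18:30

1 September 2017 is a Friday, so the first Sunday is September 3 and the fourth is September 24.
1 April 2018 is a Sunday, so the first Sunday is April 1.
5 April 2018 does not fall between 24 September 2017 and 1 April 2018, so daylight saving is not in effect and Norath Administrative Region is at UTC+09:15.
21:45 Norath Administrative Region − 9h15m = 12:30 UTC.
1 April 2018 is a Sunday, so the first Sunday is April 1.
1 November 2018 is a Thursday, so the first Saturday is November 3 and the fourth is November 24.
At the standard offset (UTC+05:00), 12:30 UTC + 5h = 17:30 Fenua standard time.
The standard-time date in Fenua, 5 April 2018, lies within the daylight-saving period (1 April – 24 November), so Fenua is on daylight time, UTC+06:00.
12:30 UTC + 6h = 18:30 Fenua.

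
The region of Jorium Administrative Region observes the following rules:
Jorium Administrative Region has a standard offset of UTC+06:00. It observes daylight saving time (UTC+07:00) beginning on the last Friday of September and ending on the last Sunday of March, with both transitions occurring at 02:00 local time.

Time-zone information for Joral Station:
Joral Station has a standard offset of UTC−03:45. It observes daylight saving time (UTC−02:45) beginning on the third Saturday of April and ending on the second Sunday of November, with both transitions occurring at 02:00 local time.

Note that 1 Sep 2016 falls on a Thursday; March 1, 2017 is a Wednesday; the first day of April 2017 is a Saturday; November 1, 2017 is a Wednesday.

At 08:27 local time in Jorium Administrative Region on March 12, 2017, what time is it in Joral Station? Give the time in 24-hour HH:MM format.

1 September 2016 is a Thursday, so Fridays fall on 2, 9, 16, 23, 30; the last is September 30.
1 March 2017 is a Wednesday, so Sundays fall on 5, 12, 19, 26; the last is March 26.
March 12, 2017 lies within the daylight-saving period (30 September 2016 – 26 March 2017), so Jorium Administrative Region is on daylight time, UTC+07:00.
08:27 Jorium Administrative Region − 7h = 01:27 UTC.
1 April 2017 is a Saturday, so the first Saturday is April 1 and the third is April 15.
1 November 2017 is a Wednesday, so the first Sunday is November 5 and the second is November 12.
At the standard offset (UTC−03:45), 01:27 UTC − 3h45m = 21:42 Joral Station standard time (rolling into the previous day, 11 March 2017).
The standard-time date in Joral Station, March 11, 2017, is outside the daylight-saving period (15 April – 12 November), so Joral Station is on standard time, UTC−03:45.
01:27 UTC − 3h45m = 21:42 Joral Station (rolling into the previous day, 11 March 2017).

21:42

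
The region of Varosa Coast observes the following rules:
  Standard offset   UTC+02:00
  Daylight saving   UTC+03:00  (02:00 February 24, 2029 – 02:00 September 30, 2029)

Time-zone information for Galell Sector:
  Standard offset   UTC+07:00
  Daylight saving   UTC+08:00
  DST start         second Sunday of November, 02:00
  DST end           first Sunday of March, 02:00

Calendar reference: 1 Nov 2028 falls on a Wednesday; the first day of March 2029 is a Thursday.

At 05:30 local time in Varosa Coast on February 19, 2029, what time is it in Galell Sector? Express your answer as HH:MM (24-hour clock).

11:30

Daylight saving runs 24 February – 30 September; February 19, 2029 is outside that window, so Varosa Coast is on standard time at UTC+02:00.
05:30 Varosa Coast − 2h = 03:30 UTC.
1 November 2028 is a Wednesday, so the first Sunday is November 5 and the second is November 12.
1 March 2029 is a Thursday, so the first Sunday is March 4.
At the standard offset (UTC+07:00), 03:30 UTC + 7h = 10:30 Galell Sector standard time.
The standard-time date in Galell Sector, February 19, 2029, falls between 12 November 2028 and 4 March 2029, so daylight saving is in effect and Galell Sector is at UTC+08:00.
03:30 UTC + 8h = 11:30 Galell Sector.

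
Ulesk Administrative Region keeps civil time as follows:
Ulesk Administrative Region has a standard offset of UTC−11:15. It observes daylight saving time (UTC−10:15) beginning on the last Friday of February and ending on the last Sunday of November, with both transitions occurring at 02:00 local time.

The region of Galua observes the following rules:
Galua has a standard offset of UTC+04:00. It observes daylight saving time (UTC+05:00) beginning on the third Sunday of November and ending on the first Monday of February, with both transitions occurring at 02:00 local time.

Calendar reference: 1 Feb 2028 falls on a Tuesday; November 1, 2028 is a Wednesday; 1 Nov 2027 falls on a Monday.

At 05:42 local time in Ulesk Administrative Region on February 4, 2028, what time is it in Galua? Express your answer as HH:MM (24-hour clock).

1 February 2028 is a Tuesday, so Fridays fall on 4, 11, 18, 25; the last is February 25.
1 November 2028 is a Wednesday, so Sundays fall on 5, 12, 19, 26; the last is November 26.
February 4, 2028 does not fall between 25 February and 26 November, so daylight saving is not in effect and Ulesk Administrative Region is at UTC−11:15.
05:42 Ulesk Administrative Region + 11h15m = 16:57 UTC.
1 November 2027 is a Monday, so the first Sunday is November 7 and the third is November 21.
1 February 2028 is a Tuesday, so the first Monday is February 7.
At the standard offset (UTC+04:00), 16:57 UTC + 4h = 20:57 Galua standard time.
The standard-time date in Galua, February 4, 2028, lies within the daylight-saving period (21 November 2027 – 7 February 2028), so Galua is on daylight time, UTC+05:00.
16:57 UTC + 5h = 21:57 Galua.

21:57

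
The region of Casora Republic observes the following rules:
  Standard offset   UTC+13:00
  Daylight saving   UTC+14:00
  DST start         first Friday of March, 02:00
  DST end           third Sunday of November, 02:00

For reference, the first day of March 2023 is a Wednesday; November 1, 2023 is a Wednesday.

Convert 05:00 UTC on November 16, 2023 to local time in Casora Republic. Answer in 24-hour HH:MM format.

1 March 2023 is a Wednesday, so the first Friday is March 3.
1 November 2023 is a Wednesday, so the first Sunday is November 5 and the third is November 19.
At the standard offset (UTC+13:00), 05:00 UTC + 13h = 18:00 Casora Republic standard time.
Daylight saving runs 3 March – 19 November; the standard-time date in Casora Republic, November 16, 2023, is inside that window, so Casora Republic is at UTC+14:00.
05:00 UTC + 14h = 19:00 local.

19:00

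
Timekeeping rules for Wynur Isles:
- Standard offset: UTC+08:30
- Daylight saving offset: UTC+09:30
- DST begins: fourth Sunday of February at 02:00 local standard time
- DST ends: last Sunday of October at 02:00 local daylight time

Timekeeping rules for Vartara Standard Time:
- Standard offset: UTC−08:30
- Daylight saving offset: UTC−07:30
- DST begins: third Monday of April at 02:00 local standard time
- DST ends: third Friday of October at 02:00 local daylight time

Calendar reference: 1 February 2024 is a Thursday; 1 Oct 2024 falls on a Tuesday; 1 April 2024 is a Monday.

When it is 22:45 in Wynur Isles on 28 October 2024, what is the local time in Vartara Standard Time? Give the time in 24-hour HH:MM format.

1 February 2024 is a Thursday, so the first Sunday is February 4 and the fourth is February 25.
1 October 2024 is a Tuesday, so Sundays fall on 6, 13, 20, 27; the last is October 27.
Daylight saving runs 25 February – 27 October; 28 October 2024 is outside that window, so Wynur Isles is on standard time at UTC+08:30.
22:45 Wynur Isles − 8h30m = 14:15 UTC.
1 April 2024 is a Monday, so the first Monday is April 1 and the third is April 15.
1 October 2024 is a Tuesday, so the first Friday is October 4 and the third is October 18.
At the standard offset (UTC−08:30), 14:15 UTC − 8h30m = 05:45 Vartara Standard Time standard time.
The standard-time date in Vartara Standard Time, 28 October 2024, does not fall between 15 April and 18 October, so daylight saving is not in effect and Vartara Standard Time is at UTC−08:30.
14:15 UTC − 8h30m = 05:45 Vartara Standard Time.

05:45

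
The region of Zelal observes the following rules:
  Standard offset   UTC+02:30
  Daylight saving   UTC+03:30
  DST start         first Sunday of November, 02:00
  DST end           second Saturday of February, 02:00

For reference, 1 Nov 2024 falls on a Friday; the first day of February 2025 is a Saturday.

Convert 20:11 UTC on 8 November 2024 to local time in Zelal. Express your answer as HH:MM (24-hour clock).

1 November 2024 is a Friday, so the first Sunday is November 3.
1 February 2025 is a Saturday, so the first Saturday is February 1 and the second is February 8.
At the standard offset (UTC+02:30), 20:11 UTC + 2h30m = 22:41 Zelal standard time.
The standard-time date in Zelal, 8 November 2024, lies within the daylight-saving period (3 November 2024 – 8 February 2025), so Zelal is on daylight time, UTC+03:30.
20:11 UTC + 3h30m = 23:41 local.

23:41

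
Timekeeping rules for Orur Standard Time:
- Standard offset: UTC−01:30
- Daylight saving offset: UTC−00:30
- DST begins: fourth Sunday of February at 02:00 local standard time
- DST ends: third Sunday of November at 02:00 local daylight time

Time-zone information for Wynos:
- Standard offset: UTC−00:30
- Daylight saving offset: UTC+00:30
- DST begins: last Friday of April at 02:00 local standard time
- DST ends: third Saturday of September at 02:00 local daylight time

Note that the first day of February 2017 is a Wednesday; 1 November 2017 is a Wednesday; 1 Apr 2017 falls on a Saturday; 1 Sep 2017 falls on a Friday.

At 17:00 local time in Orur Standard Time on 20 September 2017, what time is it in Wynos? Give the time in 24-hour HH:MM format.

1 February 2017 is a Wednesday, so the first Sunday is February 5 and the fourth is February 26.
1 November 2017 is a Wednesday, so the first Sunday is November 5 and the third is November 19.
Daylight saving runs 26 February – 19 November; 20 September 2017 is inside that window, so Orur Standard Time is at UTC−00:30.
17:00 Orur Standard Time + 0h30m = 17:30 UTC.
1 April 2017 is a Saturday, so Fridays fall on 7, 14, 21, 28; the last is April 28.
1 September 2017 is a Friday, so the first Saturday is September 2 and the third is September 16.
At the standard offset (UTC−00:30), 17:30 UTC − 0h30m = 17:00 Wynos standard time.
Daylight saving runs 28 April – 16 September; the standard-time date in Wynos, 20 September 2017, is outside that window, so Wynos is on standard time at UTC−00:30.
17:30 UTC − 0h30m = 17:00 Wynos.

17:00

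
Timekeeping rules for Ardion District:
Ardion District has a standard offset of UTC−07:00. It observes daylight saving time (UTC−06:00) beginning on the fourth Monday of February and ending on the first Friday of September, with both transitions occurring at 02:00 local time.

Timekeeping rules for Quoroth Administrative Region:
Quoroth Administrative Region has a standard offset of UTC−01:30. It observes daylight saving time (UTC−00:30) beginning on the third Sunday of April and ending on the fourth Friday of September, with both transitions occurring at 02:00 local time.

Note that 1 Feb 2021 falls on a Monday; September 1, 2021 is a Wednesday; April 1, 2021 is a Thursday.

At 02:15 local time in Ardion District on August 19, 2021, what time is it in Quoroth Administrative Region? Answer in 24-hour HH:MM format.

1 February 2021 is a Monday, so the first Monday is February 1 and the fourth is February 22.
1 September 2021 is a Wednesday, so the first Friday is September 3.
Daylight saving runs 22 February – 3 September; August 19, 2021 is inside that window, so Ardion District is at UTC−06:00.
02:15 Ardion District + 6h = 08:15 UTC.
1 April 2021 is a Thursday, so the first Sunday is April 4 and the third is April 18.
1 September 2021 is a Wednesday, so the first Friday is September 3 and the fourth is September 24.
At the standard offset (UTC−01:30), 08:15 UTC − 1h30m = 06:45 Quoroth Administrative Region standard time.
The standard-time date in Quoroth Administrative Region, August 19, 2021, lies within the daylight-saving period (18 April – 24 September), so Quoroth Administrative Region is on daylight time, UTC−00:30.
08:15 UTC − 0h30m = 07:45 Quoroth Administrative Region.

07:45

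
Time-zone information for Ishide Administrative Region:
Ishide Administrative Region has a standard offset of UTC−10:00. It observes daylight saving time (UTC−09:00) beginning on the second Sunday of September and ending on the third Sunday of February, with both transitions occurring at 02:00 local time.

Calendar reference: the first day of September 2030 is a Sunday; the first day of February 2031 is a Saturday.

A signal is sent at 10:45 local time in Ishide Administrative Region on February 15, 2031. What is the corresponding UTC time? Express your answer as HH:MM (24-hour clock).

19:45

1 September 2030 is a Sunday, so the first Sunday is September 1 and the second is September 8.
1 February 2031 is a Saturday, so the first Sunday is February 2 and the third is February 16.
Daylight saving runs 8 September 2030 – 16 February 2031; February 15, 2031 is inside that window, so Ishide Administrative Region is at UTC−09:00.
10:45 local + 9h = 19:45 UTC.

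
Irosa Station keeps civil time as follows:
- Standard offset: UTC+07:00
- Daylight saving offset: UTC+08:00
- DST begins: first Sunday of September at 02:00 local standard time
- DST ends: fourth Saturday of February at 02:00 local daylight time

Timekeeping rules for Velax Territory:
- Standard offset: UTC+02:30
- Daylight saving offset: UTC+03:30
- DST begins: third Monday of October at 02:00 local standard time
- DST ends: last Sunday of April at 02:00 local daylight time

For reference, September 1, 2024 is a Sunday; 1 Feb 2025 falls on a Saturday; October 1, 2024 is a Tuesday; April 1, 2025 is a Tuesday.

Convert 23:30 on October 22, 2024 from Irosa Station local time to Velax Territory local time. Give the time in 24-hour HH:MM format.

1 September 2024 is a Sunday, so the first Sunday is September 1.
1 February 2025 is a Saturday, so the first Saturday is February 1 and the fourth is February 22.
October 22, 2024 falls between 1 September 2024 and 22 February 2025, so daylight saving is in effect and Irosa Station is at UTC+08:00.
23:30 Irosa Station − 8h = 15:30 UTC.
1 October 2024 is a Tuesday, so the first Monday is October 7 and the third is October 21.
1 April 2025 is a Tuesday, so Sundays fall on 6, 13, 20, 27; the last is April 27.
At the standard offset (UTC+02:30), 15:30 UTC + 2h30m = 18:00 Velax Territory standard time.
The standard-time date in Velax Territory, October 22, 2024, falls between 21 October 2024 and 27 April 2025, so daylight saving is in effect and Velax Territory is at UTC+03:30.
15:30 UTC + 3h30m = 19:00 Velax Territory.

19:00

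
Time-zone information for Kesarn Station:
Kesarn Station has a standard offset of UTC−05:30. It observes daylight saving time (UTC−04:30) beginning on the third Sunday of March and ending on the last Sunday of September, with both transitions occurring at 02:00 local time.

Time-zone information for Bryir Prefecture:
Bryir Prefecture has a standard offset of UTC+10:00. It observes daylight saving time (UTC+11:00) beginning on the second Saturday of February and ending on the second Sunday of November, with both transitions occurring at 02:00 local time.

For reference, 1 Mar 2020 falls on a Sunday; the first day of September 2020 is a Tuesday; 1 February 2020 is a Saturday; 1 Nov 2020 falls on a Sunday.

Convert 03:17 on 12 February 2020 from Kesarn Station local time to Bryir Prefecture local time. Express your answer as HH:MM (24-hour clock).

19:47

1 March 2020 is a Sunday, so the first Sunday is March 1 and the third is March 15.
1 September 2020 is a Tuesday, so Sundays fall on 6, 13, 20, 27; the last is September 27.
Daylight saving runs 15 March – 27 September; 12 February 2020 is outside that window, so Kesarn Station is on standard time at UTC−05:30.
03:17 Kesarn Station + 5h30m = 08:47 UTC.
1 February 2020 is a Saturday, so the first Saturday is February 1 and the second is February 8.
1 November 2020 is a Sunday, so the first Sunday is November 1 and the second is November 8.
At the standard offset (UTC+10:00), 08:47 UTC + 10h = 18:47 Bryir Prefecture standard time.
The standard-time date in Bryir Prefecture, 12 February 2020, falls between 8 February and 8 November, so daylight saving is in effect and Bryir Prefecture is at UTC+11:00.
08:47 UTC + 11h = 19:47 Bryir Prefecture.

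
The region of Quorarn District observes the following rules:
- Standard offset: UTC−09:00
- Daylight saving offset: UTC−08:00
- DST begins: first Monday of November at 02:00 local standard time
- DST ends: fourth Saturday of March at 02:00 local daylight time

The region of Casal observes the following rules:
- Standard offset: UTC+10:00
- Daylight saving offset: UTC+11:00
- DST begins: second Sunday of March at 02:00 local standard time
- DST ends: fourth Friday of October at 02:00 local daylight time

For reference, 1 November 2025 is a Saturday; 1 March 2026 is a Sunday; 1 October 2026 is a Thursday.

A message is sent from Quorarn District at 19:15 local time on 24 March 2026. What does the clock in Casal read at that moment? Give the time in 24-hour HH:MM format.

1 November 2025 is a Saturday, so the first Monday is November 3.
1 March 2026 is a Sunday, so the first Saturday is March 7 and the fourth is March 28.
Daylight saving runs 3 November 2025 – 28 March 2026; 24 March 2026 is inside that window, so Quorarn District is at UTC−08:00.
19:15 Quorarn District + 8h = 03:15 UTC (rolling into the next day, 25 March 2026).
1 March 2026 is a Sunday, so the first Sunday is March 1 and the second is March 8.
1 October 2026 is a Thursday, so the first Friday is October 2 and the fourth is October 23.
At the standard offset (UTC+10:00), 03:15 UTC + 10h = 13:15 Casal standard time.
Daylight saving runs 8 March – 23 October; the standard-time date in Casal, 25 March 2026, is inside that window, so Casal is at UTC+11:00.
03:15 UTC + 11h = 14:15 Casal.

14:15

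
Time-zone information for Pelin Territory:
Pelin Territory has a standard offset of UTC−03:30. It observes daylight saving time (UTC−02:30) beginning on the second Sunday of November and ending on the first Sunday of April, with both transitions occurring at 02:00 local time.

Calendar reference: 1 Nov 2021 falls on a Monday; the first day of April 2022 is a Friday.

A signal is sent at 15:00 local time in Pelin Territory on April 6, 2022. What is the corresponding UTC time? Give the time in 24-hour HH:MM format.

18:30

1 November 2021 is a Monday, so the first Sunday is November 7 and the second is November 14.
1 April 2022 is a Friday, so the first Sunday is April 3.
April 6, 2022 is outside the daylight-saving period (14 November 2021 – 3 April 2022), so Pelin Territory is on standard time, UTC−03:30.
15:00 local + 3h30m = 18:30 UTC.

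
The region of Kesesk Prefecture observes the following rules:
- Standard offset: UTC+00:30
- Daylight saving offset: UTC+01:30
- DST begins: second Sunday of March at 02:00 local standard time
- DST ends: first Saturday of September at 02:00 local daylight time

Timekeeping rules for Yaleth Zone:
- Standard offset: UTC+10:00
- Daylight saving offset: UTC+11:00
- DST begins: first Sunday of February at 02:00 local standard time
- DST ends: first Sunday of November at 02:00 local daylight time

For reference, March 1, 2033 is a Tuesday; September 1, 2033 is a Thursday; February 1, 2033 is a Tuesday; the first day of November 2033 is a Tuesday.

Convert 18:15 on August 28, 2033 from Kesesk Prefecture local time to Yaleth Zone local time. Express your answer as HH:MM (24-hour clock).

03:45

1 March 2033 is a Tuesday, so the first Sunday is March 6 and the second is March 13.
1 September 2033 is a Thursday, so the first Saturday is September 3.
Daylight saving runs 13 March – 3 September; August 28, 2033 is inside that window, so Kesesk Prefecture is at UTC+01:30.
18:15 Kesesk Prefecture − 1h30m = 16:45 UTC.
1 February 2033 is a Tuesday, so the first Sunday is February 6.
1 November 2033 is a Tuesday, so the first Sunday is November 6.
At the standard offset (UTC+10:00), 16:45 UTC + 10h = 02:45 Yaleth Zone standard time (rolling into the next day, 29 August 2033).
The standard-time date in Yaleth Zone, August 29, 2033, lies within the daylight-saving period (6 February – 6 November), so Yaleth Zone is on daylight time, UTC+11:00.
16:45 UTC + 11h = 03:45 Yaleth Zone (rolling into the next day, 29 August 2033).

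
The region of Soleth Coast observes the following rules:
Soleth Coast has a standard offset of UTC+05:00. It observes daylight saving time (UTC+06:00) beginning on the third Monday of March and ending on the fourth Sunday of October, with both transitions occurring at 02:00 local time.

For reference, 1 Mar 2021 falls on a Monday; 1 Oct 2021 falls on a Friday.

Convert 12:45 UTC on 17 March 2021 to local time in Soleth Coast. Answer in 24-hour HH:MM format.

1 March 2021 is a Monday, so the first Monday is March 1 and the third is March 15.
1 October 2021 is a Friday, so the first Sunday is October 3 and the fourth is October 24.
At the standard offset (UTC+05:00), 12:45 UTC + 5h = 17:45 Soleth Coast standard time.
The standard-time date in Soleth Coast, 17 March 2021, falls between 15 March and 24 October, so daylight saving is in effect and Soleth Coast is at UTC+06:00.
12:45 UTC + 6h = 18:45 local.

18:45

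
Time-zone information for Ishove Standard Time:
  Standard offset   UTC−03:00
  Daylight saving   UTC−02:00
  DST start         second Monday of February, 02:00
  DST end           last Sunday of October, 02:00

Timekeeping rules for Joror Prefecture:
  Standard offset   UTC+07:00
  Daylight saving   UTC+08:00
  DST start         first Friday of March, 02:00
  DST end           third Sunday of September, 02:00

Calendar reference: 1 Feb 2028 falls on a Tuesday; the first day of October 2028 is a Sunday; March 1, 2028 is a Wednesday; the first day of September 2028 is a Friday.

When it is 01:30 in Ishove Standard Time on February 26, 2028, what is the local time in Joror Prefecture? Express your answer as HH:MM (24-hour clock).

10:30

1 February 2028 is a Tuesday, so the first Monday is February 7 and the second is February 14.
1 October 2028 is a Sunday, so Sundays fall on 1, 8, 15, 22, 29; the last is October 29.
Daylight saving runs 14 February – 29 October; February 26, 2028 is inside that window, so Ishove Standard Time is at UTC−02:00.
01:30 Ishove Standard Time + 2h = 03:30 UTC.
1 March 2028 is a Wednesday, so the first Friday is March 3.
1 September 2028 is a Friday, so the first Sunday is September 3 and the third is September 17.
At the standard offset (UTC+07:00), 03:30 UTC + 7h = 10:30 Joror Prefecture standard time.
The standard-time date in Joror Prefecture, February 26, 2028, does not fall between 3 March and 17 September, so daylight saving is not in effect and Joror Prefecture is at UTC+07:00.
03:30 UTC + 7h = 10:30 Joror Prefecture.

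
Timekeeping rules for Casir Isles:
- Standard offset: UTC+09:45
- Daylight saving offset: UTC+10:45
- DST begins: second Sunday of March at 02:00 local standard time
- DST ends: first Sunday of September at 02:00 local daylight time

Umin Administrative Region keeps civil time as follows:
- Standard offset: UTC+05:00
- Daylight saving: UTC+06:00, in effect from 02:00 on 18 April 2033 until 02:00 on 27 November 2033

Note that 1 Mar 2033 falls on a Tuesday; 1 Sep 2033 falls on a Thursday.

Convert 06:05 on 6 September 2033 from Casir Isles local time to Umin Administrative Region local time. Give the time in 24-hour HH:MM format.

1 March 2033 is a Tuesday, so the first Sunday is March 6 and the second is March 13.
1 September 2033 is a Thursday, so the first Sunday is September 4.
Daylight saving runs 13 March – 4 September; 6 September 2033 is outside that window, so Casir Isles is on standard time at UTC+09:45.
06:05 Casir Isles − 9h45m = 20:20 UTC (rolling into the previous day, 5 September 2033).
At the standard offset (UTC+05:00), 20:20 UTC + 5h = 01:20 Umin Administrative Region standard time (rolling into the next day, 6 September 2033).
Daylight saving runs 18 April – 27 November; the standard-time date in Umin Administrative Region, 6 September 2033, is inside that window, so Umin Administrative Region is at UTC+06:00.
20:20 UTC + 6h = 02:20 Umin Administrative Region (rolling into the next day, 6 September 2033).

02:20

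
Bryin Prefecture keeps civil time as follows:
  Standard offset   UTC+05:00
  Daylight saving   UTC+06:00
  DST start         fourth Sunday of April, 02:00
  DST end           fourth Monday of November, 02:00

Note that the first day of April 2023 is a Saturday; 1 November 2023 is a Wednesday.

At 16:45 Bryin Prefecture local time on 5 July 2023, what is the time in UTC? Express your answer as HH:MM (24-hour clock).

1 April 2023 is a Saturday, so the first Sunday is April 2 and the fourth is April 23.
1 November 2023 is a Wednesday, so the first Monday is November 6 and the fourth is November 27.
Daylight saving runs 23 April – 27 November; 5 July 2023 is inside that window, so Bryin Prefecture is at UTC+06:00.
16:45 local − 6h = 10:45 UTC.

10:45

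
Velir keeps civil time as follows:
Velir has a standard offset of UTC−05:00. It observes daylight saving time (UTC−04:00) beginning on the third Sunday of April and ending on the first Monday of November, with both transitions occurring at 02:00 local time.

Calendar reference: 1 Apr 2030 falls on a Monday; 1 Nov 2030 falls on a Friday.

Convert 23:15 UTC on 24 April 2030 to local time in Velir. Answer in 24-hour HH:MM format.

1 April 2030 is a Monday, so the first Sunday is April 7 and the third is April 21.
1 November 2030 is a Friday, so the first Monday is November 4.
At the standard offset (UTC−05:00), 23:15 UTC − 5h = 18:15 Velir standard time.
The standard-time date in Velir, 24 April 2030, falls between 21 April and 4 November, so daylight saving is in effect and Velir is at UTC−04:00.
23:15 UTC − 4h = 19:15 local.

19:15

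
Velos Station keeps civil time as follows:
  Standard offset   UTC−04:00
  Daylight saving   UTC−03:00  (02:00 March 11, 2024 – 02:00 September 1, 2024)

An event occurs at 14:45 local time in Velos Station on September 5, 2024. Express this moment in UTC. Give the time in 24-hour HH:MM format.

September 5, 2024 is outside the daylight-saving period (11 March – 1 September), so Velos Station is on standard time, UTC−04:00.
14:45 local + 4h = 18:45 UTC.

18:45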